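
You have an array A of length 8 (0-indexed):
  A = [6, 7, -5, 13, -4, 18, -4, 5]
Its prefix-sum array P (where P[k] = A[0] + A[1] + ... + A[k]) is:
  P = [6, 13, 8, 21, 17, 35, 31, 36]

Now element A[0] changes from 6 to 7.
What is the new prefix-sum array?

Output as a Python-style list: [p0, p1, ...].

Answer: [7, 14, 9, 22, 18, 36, 32, 37]

Derivation:
Change: A[0] 6 -> 7, delta = 1
P[k] for k < 0: unchanged (A[0] not included)
P[k] for k >= 0: shift by delta = 1
  P[0] = 6 + 1 = 7
  P[1] = 13 + 1 = 14
  P[2] = 8 + 1 = 9
  P[3] = 21 + 1 = 22
  P[4] = 17 + 1 = 18
  P[5] = 35 + 1 = 36
  P[6] = 31 + 1 = 32
  P[7] = 36 + 1 = 37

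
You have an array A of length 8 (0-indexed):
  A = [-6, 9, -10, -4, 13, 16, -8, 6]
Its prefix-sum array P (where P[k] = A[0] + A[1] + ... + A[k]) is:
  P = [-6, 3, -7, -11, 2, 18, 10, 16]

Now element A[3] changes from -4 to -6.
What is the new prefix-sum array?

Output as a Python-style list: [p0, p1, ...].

Change: A[3] -4 -> -6, delta = -2
P[k] for k < 3: unchanged (A[3] not included)
P[k] for k >= 3: shift by delta = -2
  P[0] = -6 + 0 = -6
  P[1] = 3 + 0 = 3
  P[2] = -7 + 0 = -7
  P[3] = -11 + -2 = -13
  P[4] = 2 + -2 = 0
  P[5] = 18 + -2 = 16
  P[6] = 10 + -2 = 8
  P[7] = 16 + -2 = 14

Answer: [-6, 3, -7, -13, 0, 16, 8, 14]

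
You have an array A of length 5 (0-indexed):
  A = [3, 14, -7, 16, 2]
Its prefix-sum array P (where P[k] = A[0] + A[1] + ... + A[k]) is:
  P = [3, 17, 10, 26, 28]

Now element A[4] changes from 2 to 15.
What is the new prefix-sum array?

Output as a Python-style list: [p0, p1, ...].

Answer: [3, 17, 10, 26, 41]

Derivation:
Change: A[4] 2 -> 15, delta = 13
P[k] for k < 4: unchanged (A[4] not included)
P[k] for k >= 4: shift by delta = 13
  P[0] = 3 + 0 = 3
  P[1] = 17 + 0 = 17
  P[2] = 10 + 0 = 10
  P[3] = 26 + 0 = 26
  P[4] = 28 + 13 = 41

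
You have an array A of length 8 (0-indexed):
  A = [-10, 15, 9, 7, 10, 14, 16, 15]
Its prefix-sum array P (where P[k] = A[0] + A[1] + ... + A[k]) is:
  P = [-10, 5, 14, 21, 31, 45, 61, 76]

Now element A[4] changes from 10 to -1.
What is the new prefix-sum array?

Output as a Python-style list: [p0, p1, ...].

Answer: [-10, 5, 14, 21, 20, 34, 50, 65]

Derivation:
Change: A[4] 10 -> -1, delta = -11
P[k] for k < 4: unchanged (A[4] not included)
P[k] for k >= 4: shift by delta = -11
  P[0] = -10 + 0 = -10
  P[1] = 5 + 0 = 5
  P[2] = 14 + 0 = 14
  P[3] = 21 + 0 = 21
  P[4] = 31 + -11 = 20
  P[5] = 45 + -11 = 34
  P[6] = 61 + -11 = 50
  P[7] = 76 + -11 = 65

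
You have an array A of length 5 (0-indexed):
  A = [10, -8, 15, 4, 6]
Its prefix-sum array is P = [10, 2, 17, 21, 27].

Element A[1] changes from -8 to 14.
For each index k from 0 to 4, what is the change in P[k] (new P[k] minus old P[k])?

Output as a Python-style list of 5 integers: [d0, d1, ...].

Element change: A[1] -8 -> 14, delta = 22
For k < 1: P[k] unchanged, delta_P[k] = 0
For k >= 1: P[k] shifts by exactly 22
Delta array: [0, 22, 22, 22, 22]

Answer: [0, 22, 22, 22, 22]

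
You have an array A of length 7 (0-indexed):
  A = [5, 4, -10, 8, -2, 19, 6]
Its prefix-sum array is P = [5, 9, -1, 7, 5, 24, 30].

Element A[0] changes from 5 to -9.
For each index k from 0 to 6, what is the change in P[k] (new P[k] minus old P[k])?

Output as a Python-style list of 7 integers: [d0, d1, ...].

Answer: [-14, -14, -14, -14, -14, -14, -14]

Derivation:
Element change: A[0] 5 -> -9, delta = -14
For k < 0: P[k] unchanged, delta_P[k] = 0
For k >= 0: P[k] shifts by exactly -14
Delta array: [-14, -14, -14, -14, -14, -14, -14]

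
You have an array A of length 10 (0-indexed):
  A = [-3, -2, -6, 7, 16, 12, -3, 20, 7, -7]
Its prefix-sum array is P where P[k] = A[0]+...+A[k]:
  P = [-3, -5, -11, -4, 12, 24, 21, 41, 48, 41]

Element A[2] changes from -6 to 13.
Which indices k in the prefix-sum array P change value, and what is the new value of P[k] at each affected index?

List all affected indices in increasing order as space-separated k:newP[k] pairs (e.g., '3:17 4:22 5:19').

Answer: 2:8 3:15 4:31 5:43 6:40 7:60 8:67 9:60

Derivation:
P[k] = A[0] + ... + A[k]
P[k] includes A[2] iff k >= 2
Affected indices: 2, 3, ..., 9; delta = 19
  P[2]: -11 + 19 = 8
  P[3]: -4 + 19 = 15
  P[4]: 12 + 19 = 31
  P[5]: 24 + 19 = 43
  P[6]: 21 + 19 = 40
  P[7]: 41 + 19 = 60
  P[8]: 48 + 19 = 67
  P[9]: 41 + 19 = 60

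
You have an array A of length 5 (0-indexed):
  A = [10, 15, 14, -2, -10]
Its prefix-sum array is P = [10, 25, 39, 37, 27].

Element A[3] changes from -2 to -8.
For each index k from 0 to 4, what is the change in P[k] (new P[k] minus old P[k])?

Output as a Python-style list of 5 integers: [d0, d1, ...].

Answer: [0, 0, 0, -6, -6]

Derivation:
Element change: A[3] -2 -> -8, delta = -6
For k < 3: P[k] unchanged, delta_P[k] = 0
For k >= 3: P[k] shifts by exactly -6
Delta array: [0, 0, 0, -6, -6]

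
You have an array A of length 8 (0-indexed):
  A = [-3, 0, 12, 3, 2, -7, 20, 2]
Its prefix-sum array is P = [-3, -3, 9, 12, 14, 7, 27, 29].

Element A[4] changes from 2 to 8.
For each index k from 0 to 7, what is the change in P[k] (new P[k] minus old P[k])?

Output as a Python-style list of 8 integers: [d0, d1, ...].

Element change: A[4] 2 -> 8, delta = 6
For k < 4: P[k] unchanged, delta_P[k] = 0
For k >= 4: P[k] shifts by exactly 6
Delta array: [0, 0, 0, 0, 6, 6, 6, 6]

Answer: [0, 0, 0, 0, 6, 6, 6, 6]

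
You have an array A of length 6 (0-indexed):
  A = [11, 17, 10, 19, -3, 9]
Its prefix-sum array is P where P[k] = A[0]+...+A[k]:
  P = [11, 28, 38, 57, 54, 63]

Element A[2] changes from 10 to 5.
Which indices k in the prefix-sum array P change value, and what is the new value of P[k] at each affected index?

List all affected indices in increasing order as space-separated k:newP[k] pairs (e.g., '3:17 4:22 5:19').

P[k] = A[0] + ... + A[k]
P[k] includes A[2] iff k >= 2
Affected indices: 2, 3, ..., 5; delta = -5
  P[2]: 38 + -5 = 33
  P[3]: 57 + -5 = 52
  P[4]: 54 + -5 = 49
  P[5]: 63 + -5 = 58

Answer: 2:33 3:52 4:49 5:58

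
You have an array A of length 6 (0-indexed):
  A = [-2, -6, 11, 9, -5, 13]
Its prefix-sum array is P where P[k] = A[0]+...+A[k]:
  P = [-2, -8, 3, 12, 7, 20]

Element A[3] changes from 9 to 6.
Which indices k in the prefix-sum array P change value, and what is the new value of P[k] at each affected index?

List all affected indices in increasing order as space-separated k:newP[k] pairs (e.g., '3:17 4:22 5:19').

Answer: 3:9 4:4 5:17

Derivation:
P[k] = A[0] + ... + A[k]
P[k] includes A[3] iff k >= 3
Affected indices: 3, 4, ..., 5; delta = -3
  P[3]: 12 + -3 = 9
  P[4]: 7 + -3 = 4
  P[5]: 20 + -3 = 17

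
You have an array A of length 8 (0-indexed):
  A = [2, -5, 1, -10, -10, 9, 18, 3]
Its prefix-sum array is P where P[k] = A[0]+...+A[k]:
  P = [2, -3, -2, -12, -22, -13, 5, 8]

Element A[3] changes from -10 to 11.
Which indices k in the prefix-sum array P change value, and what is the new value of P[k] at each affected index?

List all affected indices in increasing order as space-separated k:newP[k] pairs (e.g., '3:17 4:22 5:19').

P[k] = A[0] + ... + A[k]
P[k] includes A[3] iff k >= 3
Affected indices: 3, 4, ..., 7; delta = 21
  P[3]: -12 + 21 = 9
  P[4]: -22 + 21 = -1
  P[5]: -13 + 21 = 8
  P[6]: 5 + 21 = 26
  P[7]: 8 + 21 = 29

Answer: 3:9 4:-1 5:8 6:26 7:29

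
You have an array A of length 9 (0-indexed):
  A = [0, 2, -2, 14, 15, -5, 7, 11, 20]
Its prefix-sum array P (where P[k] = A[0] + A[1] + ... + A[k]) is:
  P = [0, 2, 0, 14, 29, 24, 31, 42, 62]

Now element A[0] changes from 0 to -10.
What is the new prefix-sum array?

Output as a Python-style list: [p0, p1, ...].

Answer: [-10, -8, -10, 4, 19, 14, 21, 32, 52]

Derivation:
Change: A[0] 0 -> -10, delta = -10
P[k] for k < 0: unchanged (A[0] not included)
P[k] for k >= 0: shift by delta = -10
  P[0] = 0 + -10 = -10
  P[1] = 2 + -10 = -8
  P[2] = 0 + -10 = -10
  P[3] = 14 + -10 = 4
  P[4] = 29 + -10 = 19
  P[5] = 24 + -10 = 14
  P[6] = 31 + -10 = 21
  P[7] = 42 + -10 = 32
  P[8] = 62 + -10 = 52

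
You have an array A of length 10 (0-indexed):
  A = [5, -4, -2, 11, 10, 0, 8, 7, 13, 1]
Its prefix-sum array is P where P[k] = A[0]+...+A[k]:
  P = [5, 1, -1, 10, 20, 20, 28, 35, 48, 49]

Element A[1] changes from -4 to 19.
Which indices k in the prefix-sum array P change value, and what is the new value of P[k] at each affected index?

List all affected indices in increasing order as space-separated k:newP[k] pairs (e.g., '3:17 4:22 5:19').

Answer: 1:24 2:22 3:33 4:43 5:43 6:51 7:58 8:71 9:72

Derivation:
P[k] = A[0] + ... + A[k]
P[k] includes A[1] iff k >= 1
Affected indices: 1, 2, ..., 9; delta = 23
  P[1]: 1 + 23 = 24
  P[2]: -1 + 23 = 22
  P[3]: 10 + 23 = 33
  P[4]: 20 + 23 = 43
  P[5]: 20 + 23 = 43
  P[6]: 28 + 23 = 51
  P[7]: 35 + 23 = 58
  P[8]: 48 + 23 = 71
  P[9]: 49 + 23 = 72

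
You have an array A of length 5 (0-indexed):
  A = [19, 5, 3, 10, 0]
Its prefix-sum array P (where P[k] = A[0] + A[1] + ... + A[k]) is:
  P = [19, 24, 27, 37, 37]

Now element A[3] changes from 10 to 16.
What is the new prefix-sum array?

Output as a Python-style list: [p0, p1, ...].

Answer: [19, 24, 27, 43, 43]

Derivation:
Change: A[3] 10 -> 16, delta = 6
P[k] for k < 3: unchanged (A[3] not included)
P[k] for k >= 3: shift by delta = 6
  P[0] = 19 + 0 = 19
  P[1] = 24 + 0 = 24
  P[2] = 27 + 0 = 27
  P[3] = 37 + 6 = 43
  P[4] = 37 + 6 = 43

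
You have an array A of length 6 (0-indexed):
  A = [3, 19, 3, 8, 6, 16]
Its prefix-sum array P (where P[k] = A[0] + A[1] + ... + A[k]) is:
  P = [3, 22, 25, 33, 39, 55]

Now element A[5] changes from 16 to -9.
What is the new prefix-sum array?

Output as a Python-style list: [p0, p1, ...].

Answer: [3, 22, 25, 33, 39, 30]

Derivation:
Change: A[5] 16 -> -9, delta = -25
P[k] for k < 5: unchanged (A[5] not included)
P[k] for k >= 5: shift by delta = -25
  P[0] = 3 + 0 = 3
  P[1] = 22 + 0 = 22
  P[2] = 25 + 0 = 25
  P[3] = 33 + 0 = 33
  P[4] = 39 + 0 = 39
  P[5] = 55 + -25 = 30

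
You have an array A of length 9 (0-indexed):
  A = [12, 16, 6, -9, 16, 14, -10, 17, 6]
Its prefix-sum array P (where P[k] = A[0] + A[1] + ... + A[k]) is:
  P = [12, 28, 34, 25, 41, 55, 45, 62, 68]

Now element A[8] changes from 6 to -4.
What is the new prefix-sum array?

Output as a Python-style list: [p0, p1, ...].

Answer: [12, 28, 34, 25, 41, 55, 45, 62, 58]

Derivation:
Change: A[8] 6 -> -4, delta = -10
P[k] for k < 8: unchanged (A[8] not included)
P[k] for k >= 8: shift by delta = -10
  P[0] = 12 + 0 = 12
  P[1] = 28 + 0 = 28
  P[2] = 34 + 0 = 34
  P[3] = 25 + 0 = 25
  P[4] = 41 + 0 = 41
  P[5] = 55 + 0 = 55
  P[6] = 45 + 0 = 45
  P[7] = 62 + 0 = 62
  P[8] = 68 + -10 = 58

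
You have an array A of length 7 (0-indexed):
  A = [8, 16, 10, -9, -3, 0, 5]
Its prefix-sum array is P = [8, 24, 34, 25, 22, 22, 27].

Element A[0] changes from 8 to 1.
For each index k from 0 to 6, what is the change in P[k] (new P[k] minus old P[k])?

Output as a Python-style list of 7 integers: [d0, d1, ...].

Answer: [-7, -7, -7, -7, -7, -7, -7]

Derivation:
Element change: A[0] 8 -> 1, delta = -7
For k < 0: P[k] unchanged, delta_P[k] = 0
For k >= 0: P[k] shifts by exactly -7
Delta array: [-7, -7, -7, -7, -7, -7, -7]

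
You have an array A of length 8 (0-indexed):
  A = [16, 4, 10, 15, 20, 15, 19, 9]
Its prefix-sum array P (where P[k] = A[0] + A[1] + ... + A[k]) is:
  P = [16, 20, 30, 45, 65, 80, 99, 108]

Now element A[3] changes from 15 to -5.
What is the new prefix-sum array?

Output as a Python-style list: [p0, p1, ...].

Answer: [16, 20, 30, 25, 45, 60, 79, 88]

Derivation:
Change: A[3] 15 -> -5, delta = -20
P[k] for k < 3: unchanged (A[3] not included)
P[k] for k >= 3: shift by delta = -20
  P[0] = 16 + 0 = 16
  P[1] = 20 + 0 = 20
  P[2] = 30 + 0 = 30
  P[3] = 45 + -20 = 25
  P[4] = 65 + -20 = 45
  P[5] = 80 + -20 = 60
  P[6] = 99 + -20 = 79
  P[7] = 108 + -20 = 88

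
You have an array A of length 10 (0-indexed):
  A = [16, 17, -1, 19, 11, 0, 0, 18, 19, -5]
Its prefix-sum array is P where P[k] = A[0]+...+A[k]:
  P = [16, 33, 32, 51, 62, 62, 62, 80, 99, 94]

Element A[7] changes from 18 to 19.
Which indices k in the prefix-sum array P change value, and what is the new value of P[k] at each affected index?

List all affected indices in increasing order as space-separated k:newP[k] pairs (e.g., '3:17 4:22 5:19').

Answer: 7:81 8:100 9:95

Derivation:
P[k] = A[0] + ... + A[k]
P[k] includes A[7] iff k >= 7
Affected indices: 7, 8, ..., 9; delta = 1
  P[7]: 80 + 1 = 81
  P[8]: 99 + 1 = 100
  P[9]: 94 + 1 = 95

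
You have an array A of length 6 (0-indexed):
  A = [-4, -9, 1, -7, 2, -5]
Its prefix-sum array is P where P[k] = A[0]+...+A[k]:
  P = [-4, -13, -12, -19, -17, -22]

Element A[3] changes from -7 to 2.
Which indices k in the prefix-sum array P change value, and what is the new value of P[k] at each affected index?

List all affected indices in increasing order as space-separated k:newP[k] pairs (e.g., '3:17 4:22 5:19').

P[k] = A[0] + ... + A[k]
P[k] includes A[3] iff k >= 3
Affected indices: 3, 4, ..., 5; delta = 9
  P[3]: -19 + 9 = -10
  P[4]: -17 + 9 = -8
  P[5]: -22 + 9 = -13

Answer: 3:-10 4:-8 5:-13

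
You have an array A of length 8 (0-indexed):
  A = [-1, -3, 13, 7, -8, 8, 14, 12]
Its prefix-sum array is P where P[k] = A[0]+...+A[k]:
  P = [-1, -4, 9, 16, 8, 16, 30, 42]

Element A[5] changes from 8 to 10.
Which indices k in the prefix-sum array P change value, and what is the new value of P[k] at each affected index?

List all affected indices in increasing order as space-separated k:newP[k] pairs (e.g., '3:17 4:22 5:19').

Answer: 5:18 6:32 7:44

Derivation:
P[k] = A[0] + ... + A[k]
P[k] includes A[5] iff k >= 5
Affected indices: 5, 6, ..., 7; delta = 2
  P[5]: 16 + 2 = 18
  P[6]: 30 + 2 = 32
  P[7]: 42 + 2 = 44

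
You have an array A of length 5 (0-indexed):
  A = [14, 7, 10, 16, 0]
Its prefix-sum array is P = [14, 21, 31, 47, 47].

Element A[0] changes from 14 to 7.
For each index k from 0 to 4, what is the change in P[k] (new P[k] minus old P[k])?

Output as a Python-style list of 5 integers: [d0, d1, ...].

Element change: A[0] 14 -> 7, delta = -7
For k < 0: P[k] unchanged, delta_P[k] = 0
For k >= 0: P[k] shifts by exactly -7
Delta array: [-7, -7, -7, -7, -7]

Answer: [-7, -7, -7, -7, -7]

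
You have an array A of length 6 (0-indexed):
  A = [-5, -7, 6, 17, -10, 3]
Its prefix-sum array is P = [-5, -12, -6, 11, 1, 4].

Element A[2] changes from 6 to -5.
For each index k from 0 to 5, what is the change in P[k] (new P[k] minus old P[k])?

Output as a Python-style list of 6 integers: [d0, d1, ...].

Element change: A[2] 6 -> -5, delta = -11
For k < 2: P[k] unchanged, delta_P[k] = 0
For k >= 2: P[k] shifts by exactly -11
Delta array: [0, 0, -11, -11, -11, -11]

Answer: [0, 0, -11, -11, -11, -11]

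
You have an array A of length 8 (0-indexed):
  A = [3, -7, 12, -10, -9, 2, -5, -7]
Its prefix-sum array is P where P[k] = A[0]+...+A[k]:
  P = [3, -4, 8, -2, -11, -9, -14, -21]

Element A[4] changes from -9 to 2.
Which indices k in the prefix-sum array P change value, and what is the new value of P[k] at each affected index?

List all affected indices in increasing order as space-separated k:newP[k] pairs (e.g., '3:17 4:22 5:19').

P[k] = A[0] + ... + A[k]
P[k] includes A[4] iff k >= 4
Affected indices: 4, 5, ..., 7; delta = 11
  P[4]: -11 + 11 = 0
  P[5]: -9 + 11 = 2
  P[6]: -14 + 11 = -3
  P[7]: -21 + 11 = -10

Answer: 4:0 5:2 6:-3 7:-10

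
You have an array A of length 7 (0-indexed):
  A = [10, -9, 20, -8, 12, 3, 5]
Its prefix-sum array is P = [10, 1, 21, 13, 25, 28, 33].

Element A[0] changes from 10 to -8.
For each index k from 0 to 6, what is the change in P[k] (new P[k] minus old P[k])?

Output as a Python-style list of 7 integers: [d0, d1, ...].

Answer: [-18, -18, -18, -18, -18, -18, -18]

Derivation:
Element change: A[0] 10 -> -8, delta = -18
For k < 0: P[k] unchanged, delta_P[k] = 0
For k >= 0: P[k] shifts by exactly -18
Delta array: [-18, -18, -18, -18, -18, -18, -18]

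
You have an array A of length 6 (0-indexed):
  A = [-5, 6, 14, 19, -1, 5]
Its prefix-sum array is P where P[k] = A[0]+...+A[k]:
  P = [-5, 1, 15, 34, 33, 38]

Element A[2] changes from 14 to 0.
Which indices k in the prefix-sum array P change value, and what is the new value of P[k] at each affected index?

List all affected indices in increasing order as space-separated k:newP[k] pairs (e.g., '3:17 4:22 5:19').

Answer: 2:1 3:20 4:19 5:24

Derivation:
P[k] = A[0] + ... + A[k]
P[k] includes A[2] iff k >= 2
Affected indices: 2, 3, ..., 5; delta = -14
  P[2]: 15 + -14 = 1
  P[3]: 34 + -14 = 20
  P[4]: 33 + -14 = 19
  P[5]: 38 + -14 = 24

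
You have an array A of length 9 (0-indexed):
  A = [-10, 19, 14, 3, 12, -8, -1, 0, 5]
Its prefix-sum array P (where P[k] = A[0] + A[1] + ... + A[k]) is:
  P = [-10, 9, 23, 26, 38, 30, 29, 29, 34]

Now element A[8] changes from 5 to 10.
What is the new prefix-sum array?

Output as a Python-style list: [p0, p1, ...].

Change: A[8] 5 -> 10, delta = 5
P[k] for k < 8: unchanged (A[8] not included)
P[k] for k >= 8: shift by delta = 5
  P[0] = -10 + 0 = -10
  P[1] = 9 + 0 = 9
  P[2] = 23 + 0 = 23
  P[3] = 26 + 0 = 26
  P[4] = 38 + 0 = 38
  P[5] = 30 + 0 = 30
  P[6] = 29 + 0 = 29
  P[7] = 29 + 0 = 29
  P[8] = 34 + 5 = 39

Answer: [-10, 9, 23, 26, 38, 30, 29, 29, 39]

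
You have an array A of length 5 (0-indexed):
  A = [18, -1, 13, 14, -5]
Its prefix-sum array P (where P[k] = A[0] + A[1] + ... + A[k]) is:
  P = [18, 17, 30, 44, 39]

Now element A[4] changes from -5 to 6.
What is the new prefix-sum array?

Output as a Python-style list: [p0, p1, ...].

Answer: [18, 17, 30, 44, 50]

Derivation:
Change: A[4] -5 -> 6, delta = 11
P[k] for k < 4: unchanged (A[4] not included)
P[k] for k >= 4: shift by delta = 11
  P[0] = 18 + 0 = 18
  P[1] = 17 + 0 = 17
  P[2] = 30 + 0 = 30
  P[3] = 44 + 0 = 44
  P[4] = 39 + 11 = 50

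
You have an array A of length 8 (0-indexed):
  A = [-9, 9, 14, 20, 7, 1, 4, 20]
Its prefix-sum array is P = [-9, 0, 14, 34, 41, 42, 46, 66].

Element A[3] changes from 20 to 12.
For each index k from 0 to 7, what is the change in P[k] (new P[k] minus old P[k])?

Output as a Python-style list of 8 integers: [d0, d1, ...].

Element change: A[3] 20 -> 12, delta = -8
For k < 3: P[k] unchanged, delta_P[k] = 0
For k >= 3: P[k] shifts by exactly -8
Delta array: [0, 0, 0, -8, -8, -8, -8, -8]

Answer: [0, 0, 0, -8, -8, -8, -8, -8]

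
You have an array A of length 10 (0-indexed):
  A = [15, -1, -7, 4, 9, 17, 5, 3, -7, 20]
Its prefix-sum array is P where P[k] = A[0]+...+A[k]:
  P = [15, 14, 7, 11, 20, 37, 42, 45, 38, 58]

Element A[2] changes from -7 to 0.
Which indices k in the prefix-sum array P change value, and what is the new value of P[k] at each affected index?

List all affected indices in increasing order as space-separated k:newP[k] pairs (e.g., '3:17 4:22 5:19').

Answer: 2:14 3:18 4:27 5:44 6:49 7:52 8:45 9:65

Derivation:
P[k] = A[0] + ... + A[k]
P[k] includes A[2] iff k >= 2
Affected indices: 2, 3, ..., 9; delta = 7
  P[2]: 7 + 7 = 14
  P[3]: 11 + 7 = 18
  P[4]: 20 + 7 = 27
  P[5]: 37 + 7 = 44
  P[6]: 42 + 7 = 49
  P[7]: 45 + 7 = 52
  P[8]: 38 + 7 = 45
  P[9]: 58 + 7 = 65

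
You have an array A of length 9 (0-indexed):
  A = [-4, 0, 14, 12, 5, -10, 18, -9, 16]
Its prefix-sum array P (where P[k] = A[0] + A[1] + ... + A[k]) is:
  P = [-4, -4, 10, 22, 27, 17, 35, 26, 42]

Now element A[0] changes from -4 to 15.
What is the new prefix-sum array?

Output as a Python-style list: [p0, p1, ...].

Change: A[0] -4 -> 15, delta = 19
P[k] for k < 0: unchanged (A[0] not included)
P[k] for k >= 0: shift by delta = 19
  P[0] = -4 + 19 = 15
  P[1] = -4 + 19 = 15
  P[2] = 10 + 19 = 29
  P[3] = 22 + 19 = 41
  P[4] = 27 + 19 = 46
  P[5] = 17 + 19 = 36
  P[6] = 35 + 19 = 54
  P[7] = 26 + 19 = 45
  P[8] = 42 + 19 = 61

Answer: [15, 15, 29, 41, 46, 36, 54, 45, 61]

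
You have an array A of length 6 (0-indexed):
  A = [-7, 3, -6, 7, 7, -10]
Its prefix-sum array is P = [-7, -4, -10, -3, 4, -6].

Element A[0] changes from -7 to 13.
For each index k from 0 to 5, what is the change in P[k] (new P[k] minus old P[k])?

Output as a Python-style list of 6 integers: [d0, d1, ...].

Answer: [20, 20, 20, 20, 20, 20]

Derivation:
Element change: A[0] -7 -> 13, delta = 20
For k < 0: P[k] unchanged, delta_P[k] = 0
For k >= 0: P[k] shifts by exactly 20
Delta array: [20, 20, 20, 20, 20, 20]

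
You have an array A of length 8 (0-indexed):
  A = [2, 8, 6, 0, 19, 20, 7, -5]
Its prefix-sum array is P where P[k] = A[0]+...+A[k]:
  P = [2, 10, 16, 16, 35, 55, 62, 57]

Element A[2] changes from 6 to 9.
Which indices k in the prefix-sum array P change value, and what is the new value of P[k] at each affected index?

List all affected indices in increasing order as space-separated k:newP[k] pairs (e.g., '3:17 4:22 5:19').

P[k] = A[0] + ... + A[k]
P[k] includes A[2] iff k >= 2
Affected indices: 2, 3, ..., 7; delta = 3
  P[2]: 16 + 3 = 19
  P[3]: 16 + 3 = 19
  P[4]: 35 + 3 = 38
  P[5]: 55 + 3 = 58
  P[6]: 62 + 3 = 65
  P[7]: 57 + 3 = 60

Answer: 2:19 3:19 4:38 5:58 6:65 7:60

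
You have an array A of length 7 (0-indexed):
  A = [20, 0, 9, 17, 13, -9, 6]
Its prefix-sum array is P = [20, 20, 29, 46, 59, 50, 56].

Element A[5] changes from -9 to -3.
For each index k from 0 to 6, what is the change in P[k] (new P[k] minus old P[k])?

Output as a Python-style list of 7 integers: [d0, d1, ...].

Element change: A[5] -9 -> -3, delta = 6
For k < 5: P[k] unchanged, delta_P[k] = 0
For k >= 5: P[k] shifts by exactly 6
Delta array: [0, 0, 0, 0, 0, 6, 6]

Answer: [0, 0, 0, 0, 0, 6, 6]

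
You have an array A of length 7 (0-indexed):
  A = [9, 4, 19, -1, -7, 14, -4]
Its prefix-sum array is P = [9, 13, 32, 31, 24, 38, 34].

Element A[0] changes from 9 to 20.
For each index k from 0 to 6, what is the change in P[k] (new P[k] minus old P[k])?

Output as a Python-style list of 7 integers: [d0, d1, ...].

Element change: A[0] 9 -> 20, delta = 11
For k < 0: P[k] unchanged, delta_P[k] = 0
For k >= 0: P[k] shifts by exactly 11
Delta array: [11, 11, 11, 11, 11, 11, 11]

Answer: [11, 11, 11, 11, 11, 11, 11]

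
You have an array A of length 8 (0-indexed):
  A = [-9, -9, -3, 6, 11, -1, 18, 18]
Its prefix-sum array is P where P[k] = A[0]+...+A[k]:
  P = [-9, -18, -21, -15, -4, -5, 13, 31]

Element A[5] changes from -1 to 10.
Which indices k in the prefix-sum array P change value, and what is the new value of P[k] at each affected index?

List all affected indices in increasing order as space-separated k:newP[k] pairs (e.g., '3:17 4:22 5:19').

P[k] = A[0] + ... + A[k]
P[k] includes A[5] iff k >= 5
Affected indices: 5, 6, ..., 7; delta = 11
  P[5]: -5 + 11 = 6
  P[6]: 13 + 11 = 24
  P[7]: 31 + 11 = 42

Answer: 5:6 6:24 7:42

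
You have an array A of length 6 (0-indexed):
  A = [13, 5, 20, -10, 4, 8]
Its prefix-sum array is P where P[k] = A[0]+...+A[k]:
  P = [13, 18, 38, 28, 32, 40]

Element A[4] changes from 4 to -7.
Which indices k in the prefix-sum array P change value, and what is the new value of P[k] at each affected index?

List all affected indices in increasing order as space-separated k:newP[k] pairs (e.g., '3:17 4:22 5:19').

P[k] = A[0] + ... + A[k]
P[k] includes A[4] iff k >= 4
Affected indices: 4, 5, ..., 5; delta = -11
  P[4]: 32 + -11 = 21
  P[5]: 40 + -11 = 29

Answer: 4:21 5:29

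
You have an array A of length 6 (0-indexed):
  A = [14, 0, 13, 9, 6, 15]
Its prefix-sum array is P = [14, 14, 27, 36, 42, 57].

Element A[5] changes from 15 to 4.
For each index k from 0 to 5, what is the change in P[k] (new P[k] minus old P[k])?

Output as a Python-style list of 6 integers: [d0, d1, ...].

Element change: A[5] 15 -> 4, delta = -11
For k < 5: P[k] unchanged, delta_P[k] = 0
For k >= 5: P[k] shifts by exactly -11
Delta array: [0, 0, 0, 0, 0, -11]

Answer: [0, 0, 0, 0, 0, -11]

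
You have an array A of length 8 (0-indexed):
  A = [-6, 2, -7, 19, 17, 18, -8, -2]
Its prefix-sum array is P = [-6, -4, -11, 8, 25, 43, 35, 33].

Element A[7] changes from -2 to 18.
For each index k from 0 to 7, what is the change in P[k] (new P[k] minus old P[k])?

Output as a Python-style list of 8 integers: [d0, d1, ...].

Answer: [0, 0, 0, 0, 0, 0, 0, 20]

Derivation:
Element change: A[7] -2 -> 18, delta = 20
For k < 7: P[k] unchanged, delta_P[k] = 0
For k >= 7: P[k] shifts by exactly 20
Delta array: [0, 0, 0, 0, 0, 0, 0, 20]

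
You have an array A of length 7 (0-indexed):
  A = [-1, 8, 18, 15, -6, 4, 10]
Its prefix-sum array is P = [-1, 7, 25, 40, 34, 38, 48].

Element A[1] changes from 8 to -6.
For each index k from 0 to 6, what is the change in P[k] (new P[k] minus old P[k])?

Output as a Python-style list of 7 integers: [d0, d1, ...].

Element change: A[1] 8 -> -6, delta = -14
For k < 1: P[k] unchanged, delta_P[k] = 0
For k >= 1: P[k] shifts by exactly -14
Delta array: [0, -14, -14, -14, -14, -14, -14]

Answer: [0, -14, -14, -14, -14, -14, -14]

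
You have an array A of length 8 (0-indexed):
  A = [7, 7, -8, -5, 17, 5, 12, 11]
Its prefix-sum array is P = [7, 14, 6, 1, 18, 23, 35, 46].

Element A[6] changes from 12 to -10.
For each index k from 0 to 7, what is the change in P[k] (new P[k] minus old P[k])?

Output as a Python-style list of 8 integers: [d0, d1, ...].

Element change: A[6] 12 -> -10, delta = -22
For k < 6: P[k] unchanged, delta_P[k] = 0
For k >= 6: P[k] shifts by exactly -22
Delta array: [0, 0, 0, 0, 0, 0, -22, -22]

Answer: [0, 0, 0, 0, 0, 0, -22, -22]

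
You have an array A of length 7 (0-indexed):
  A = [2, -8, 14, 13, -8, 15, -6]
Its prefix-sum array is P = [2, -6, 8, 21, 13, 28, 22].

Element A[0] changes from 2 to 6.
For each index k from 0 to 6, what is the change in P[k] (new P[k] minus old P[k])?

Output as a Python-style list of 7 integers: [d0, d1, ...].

Element change: A[0] 2 -> 6, delta = 4
For k < 0: P[k] unchanged, delta_P[k] = 0
For k >= 0: P[k] shifts by exactly 4
Delta array: [4, 4, 4, 4, 4, 4, 4]

Answer: [4, 4, 4, 4, 4, 4, 4]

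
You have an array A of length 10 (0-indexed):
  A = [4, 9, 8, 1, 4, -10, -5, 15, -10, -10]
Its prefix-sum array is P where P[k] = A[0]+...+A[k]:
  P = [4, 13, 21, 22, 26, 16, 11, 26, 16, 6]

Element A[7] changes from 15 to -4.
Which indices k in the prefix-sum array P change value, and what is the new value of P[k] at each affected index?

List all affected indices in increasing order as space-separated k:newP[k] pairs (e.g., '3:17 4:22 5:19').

P[k] = A[0] + ... + A[k]
P[k] includes A[7] iff k >= 7
Affected indices: 7, 8, ..., 9; delta = -19
  P[7]: 26 + -19 = 7
  P[8]: 16 + -19 = -3
  P[9]: 6 + -19 = -13

Answer: 7:7 8:-3 9:-13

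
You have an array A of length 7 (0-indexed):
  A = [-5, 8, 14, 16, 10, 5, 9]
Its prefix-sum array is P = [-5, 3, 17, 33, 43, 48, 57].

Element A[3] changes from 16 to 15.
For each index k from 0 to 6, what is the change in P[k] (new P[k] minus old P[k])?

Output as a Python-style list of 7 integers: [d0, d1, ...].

Element change: A[3] 16 -> 15, delta = -1
For k < 3: P[k] unchanged, delta_P[k] = 0
For k >= 3: P[k] shifts by exactly -1
Delta array: [0, 0, 0, -1, -1, -1, -1]

Answer: [0, 0, 0, -1, -1, -1, -1]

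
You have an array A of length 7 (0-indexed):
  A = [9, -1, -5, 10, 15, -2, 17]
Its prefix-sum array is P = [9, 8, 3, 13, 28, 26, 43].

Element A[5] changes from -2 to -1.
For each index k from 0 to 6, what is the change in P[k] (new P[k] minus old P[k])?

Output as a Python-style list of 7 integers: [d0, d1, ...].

Element change: A[5] -2 -> -1, delta = 1
For k < 5: P[k] unchanged, delta_P[k] = 0
For k >= 5: P[k] shifts by exactly 1
Delta array: [0, 0, 0, 0, 0, 1, 1]

Answer: [0, 0, 0, 0, 0, 1, 1]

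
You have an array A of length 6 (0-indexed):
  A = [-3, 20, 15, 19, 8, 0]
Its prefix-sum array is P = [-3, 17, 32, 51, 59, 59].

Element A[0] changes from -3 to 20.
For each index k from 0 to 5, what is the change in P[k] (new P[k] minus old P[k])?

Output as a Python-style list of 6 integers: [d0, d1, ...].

Answer: [23, 23, 23, 23, 23, 23]

Derivation:
Element change: A[0] -3 -> 20, delta = 23
For k < 0: P[k] unchanged, delta_P[k] = 0
For k >= 0: P[k] shifts by exactly 23
Delta array: [23, 23, 23, 23, 23, 23]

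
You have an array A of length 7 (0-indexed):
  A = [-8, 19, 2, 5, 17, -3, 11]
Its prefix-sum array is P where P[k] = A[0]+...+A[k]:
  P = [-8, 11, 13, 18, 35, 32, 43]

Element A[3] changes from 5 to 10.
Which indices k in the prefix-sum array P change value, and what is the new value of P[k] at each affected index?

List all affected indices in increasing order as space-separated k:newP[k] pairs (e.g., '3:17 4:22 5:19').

Answer: 3:23 4:40 5:37 6:48

Derivation:
P[k] = A[0] + ... + A[k]
P[k] includes A[3] iff k >= 3
Affected indices: 3, 4, ..., 6; delta = 5
  P[3]: 18 + 5 = 23
  P[4]: 35 + 5 = 40
  P[5]: 32 + 5 = 37
  P[6]: 43 + 5 = 48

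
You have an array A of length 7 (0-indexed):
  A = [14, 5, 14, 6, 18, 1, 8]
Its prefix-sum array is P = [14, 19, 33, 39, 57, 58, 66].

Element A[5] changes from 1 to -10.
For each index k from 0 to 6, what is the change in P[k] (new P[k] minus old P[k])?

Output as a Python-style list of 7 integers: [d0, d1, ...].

Answer: [0, 0, 0, 0, 0, -11, -11]

Derivation:
Element change: A[5] 1 -> -10, delta = -11
For k < 5: P[k] unchanged, delta_P[k] = 0
For k >= 5: P[k] shifts by exactly -11
Delta array: [0, 0, 0, 0, 0, -11, -11]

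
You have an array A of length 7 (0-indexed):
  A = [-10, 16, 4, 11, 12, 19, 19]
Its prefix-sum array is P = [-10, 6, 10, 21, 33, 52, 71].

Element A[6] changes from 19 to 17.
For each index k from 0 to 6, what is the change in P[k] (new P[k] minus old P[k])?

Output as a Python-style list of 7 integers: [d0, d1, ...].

Answer: [0, 0, 0, 0, 0, 0, -2]

Derivation:
Element change: A[6] 19 -> 17, delta = -2
For k < 6: P[k] unchanged, delta_P[k] = 0
For k >= 6: P[k] shifts by exactly -2
Delta array: [0, 0, 0, 0, 0, 0, -2]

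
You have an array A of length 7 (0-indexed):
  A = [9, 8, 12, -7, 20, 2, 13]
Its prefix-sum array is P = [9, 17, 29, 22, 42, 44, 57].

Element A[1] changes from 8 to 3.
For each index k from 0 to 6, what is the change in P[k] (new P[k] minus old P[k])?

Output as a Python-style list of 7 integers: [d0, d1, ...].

Element change: A[1] 8 -> 3, delta = -5
For k < 1: P[k] unchanged, delta_P[k] = 0
For k >= 1: P[k] shifts by exactly -5
Delta array: [0, -5, -5, -5, -5, -5, -5]

Answer: [0, -5, -5, -5, -5, -5, -5]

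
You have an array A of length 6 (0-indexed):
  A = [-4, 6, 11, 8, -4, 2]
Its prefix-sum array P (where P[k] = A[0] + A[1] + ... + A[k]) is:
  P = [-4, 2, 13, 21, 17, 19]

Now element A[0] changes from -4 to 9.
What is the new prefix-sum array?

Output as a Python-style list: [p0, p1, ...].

Answer: [9, 15, 26, 34, 30, 32]

Derivation:
Change: A[0] -4 -> 9, delta = 13
P[k] for k < 0: unchanged (A[0] not included)
P[k] for k >= 0: shift by delta = 13
  P[0] = -4 + 13 = 9
  P[1] = 2 + 13 = 15
  P[2] = 13 + 13 = 26
  P[3] = 21 + 13 = 34
  P[4] = 17 + 13 = 30
  P[5] = 19 + 13 = 32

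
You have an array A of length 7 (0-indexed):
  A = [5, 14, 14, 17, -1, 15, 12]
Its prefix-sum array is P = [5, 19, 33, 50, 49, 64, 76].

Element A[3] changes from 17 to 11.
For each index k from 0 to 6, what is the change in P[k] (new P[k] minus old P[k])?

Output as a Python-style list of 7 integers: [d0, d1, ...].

Element change: A[3] 17 -> 11, delta = -6
For k < 3: P[k] unchanged, delta_P[k] = 0
For k >= 3: P[k] shifts by exactly -6
Delta array: [0, 0, 0, -6, -6, -6, -6]

Answer: [0, 0, 0, -6, -6, -6, -6]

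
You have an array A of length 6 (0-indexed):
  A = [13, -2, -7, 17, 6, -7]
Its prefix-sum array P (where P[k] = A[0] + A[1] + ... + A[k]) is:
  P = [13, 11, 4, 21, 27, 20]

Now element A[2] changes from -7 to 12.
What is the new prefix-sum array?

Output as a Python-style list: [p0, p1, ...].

Change: A[2] -7 -> 12, delta = 19
P[k] for k < 2: unchanged (A[2] not included)
P[k] for k >= 2: shift by delta = 19
  P[0] = 13 + 0 = 13
  P[1] = 11 + 0 = 11
  P[2] = 4 + 19 = 23
  P[3] = 21 + 19 = 40
  P[4] = 27 + 19 = 46
  P[5] = 20 + 19 = 39

Answer: [13, 11, 23, 40, 46, 39]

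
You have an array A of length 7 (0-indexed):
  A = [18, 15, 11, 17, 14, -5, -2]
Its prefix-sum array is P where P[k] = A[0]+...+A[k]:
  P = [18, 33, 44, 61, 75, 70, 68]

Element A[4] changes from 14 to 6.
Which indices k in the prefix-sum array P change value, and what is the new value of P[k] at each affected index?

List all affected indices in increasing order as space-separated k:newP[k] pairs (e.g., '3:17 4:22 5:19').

P[k] = A[0] + ... + A[k]
P[k] includes A[4] iff k >= 4
Affected indices: 4, 5, ..., 6; delta = -8
  P[4]: 75 + -8 = 67
  P[5]: 70 + -8 = 62
  P[6]: 68 + -8 = 60

Answer: 4:67 5:62 6:60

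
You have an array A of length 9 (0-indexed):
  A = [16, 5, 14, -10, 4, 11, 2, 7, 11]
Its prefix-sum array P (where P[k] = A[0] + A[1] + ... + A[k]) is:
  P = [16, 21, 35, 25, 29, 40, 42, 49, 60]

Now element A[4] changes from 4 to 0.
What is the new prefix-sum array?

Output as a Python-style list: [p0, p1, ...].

Answer: [16, 21, 35, 25, 25, 36, 38, 45, 56]

Derivation:
Change: A[4] 4 -> 0, delta = -4
P[k] for k < 4: unchanged (A[4] not included)
P[k] for k >= 4: shift by delta = -4
  P[0] = 16 + 0 = 16
  P[1] = 21 + 0 = 21
  P[2] = 35 + 0 = 35
  P[3] = 25 + 0 = 25
  P[4] = 29 + -4 = 25
  P[5] = 40 + -4 = 36
  P[6] = 42 + -4 = 38
  P[7] = 49 + -4 = 45
  P[8] = 60 + -4 = 56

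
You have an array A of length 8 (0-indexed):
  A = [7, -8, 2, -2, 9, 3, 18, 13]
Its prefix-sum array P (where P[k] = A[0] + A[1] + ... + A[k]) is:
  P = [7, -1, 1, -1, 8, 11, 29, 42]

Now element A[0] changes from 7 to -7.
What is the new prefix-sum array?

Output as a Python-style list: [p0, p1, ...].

Change: A[0] 7 -> -7, delta = -14
P[k] for k < 0: unchanged (A[0] not included)
P[k] for k >= 0: shift by delta = -14
  P[0] = 7 + -14 = -7
  P[1] = -1 + -14 = -15
  P[2] = 1 + -14 = -13
  P[3] = -1 + -14 = -15
  P[4] = 8 + -14 = -6
  P[5] = 11 + -14 = -3
  P[6] = 29 + -14 = 15
  P[7] = 42 + -14 = 28

Answer: [-7, -15, -13, -15, -6, -3, 15, 28]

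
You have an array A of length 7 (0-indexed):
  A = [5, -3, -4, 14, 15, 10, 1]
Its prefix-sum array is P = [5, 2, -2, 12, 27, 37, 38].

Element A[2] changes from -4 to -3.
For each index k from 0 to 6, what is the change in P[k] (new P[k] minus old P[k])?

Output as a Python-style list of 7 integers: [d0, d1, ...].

Element change: A[2] -4 -> -3, delta = 1
For k < 2: P[k] unchanged, delta_P[k] = 0
For k >= 2: P[k] shifts by exactly 1
Delta array: [0, 0, 1, 1, 1, 1, 1]

Answer: [0, 0, 1, 1, 1, 1, 1]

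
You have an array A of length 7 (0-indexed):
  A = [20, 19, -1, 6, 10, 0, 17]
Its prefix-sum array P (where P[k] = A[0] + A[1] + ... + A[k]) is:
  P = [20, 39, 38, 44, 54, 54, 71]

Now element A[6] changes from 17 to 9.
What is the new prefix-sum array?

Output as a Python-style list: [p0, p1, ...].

Change: A[6] 17 -> 9, delta = -8
P[k] for k < 6: unchanged (A[6] not included)
P[k] for k >= 6: shift by delta = -8
  P[0] = 20 + 0 = 20
  P[1] = 39 + 0 = 39
  P[2] = 38 + 0 = 38
  P[3] = 44 + 0 = 44
  P[4] = 54 + 0 = 54
  P[5] = 54 + 0 = 54
  P[6] = 71 + -8 = 63

Answer: [20, 39, 38, 44, 54, 54, 63]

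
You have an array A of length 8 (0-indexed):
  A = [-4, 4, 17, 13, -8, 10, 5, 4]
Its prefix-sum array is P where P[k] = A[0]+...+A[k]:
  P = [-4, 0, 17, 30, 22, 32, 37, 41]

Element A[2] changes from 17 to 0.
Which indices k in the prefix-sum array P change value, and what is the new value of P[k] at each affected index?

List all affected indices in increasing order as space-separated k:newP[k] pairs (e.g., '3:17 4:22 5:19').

P[k] = A[0] + ... + A[k]
P[k] includes A[2] iff k >= 2
Affected indices: 2, 3, ..., 7; delta = -17
  P[2]: 17 + -17 = 0
  P[3]: 30 + -17 = 13
  P[4]: 22 + -17 = 5
  P[5]: 32 + -17 = 15
  P[6]: 37 + -17 = 20
  P[7]: 41 + -17 = 24

Answer: 2:0 3:13 4:5 5:15 6:20 7:24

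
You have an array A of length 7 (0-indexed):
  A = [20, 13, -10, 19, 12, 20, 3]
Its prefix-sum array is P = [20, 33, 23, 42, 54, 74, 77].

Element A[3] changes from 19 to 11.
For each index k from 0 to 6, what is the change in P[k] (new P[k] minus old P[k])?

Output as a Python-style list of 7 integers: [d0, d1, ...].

Answer: [0, 0, 0, -8, -8, -8, -8]

Derivation:
Element change: A[3] 19 -> 11, delta = -8
For k < 3: P[k] unchanged, delta_P[k] = 0
For k >= 3: P[k] shifts by exactly -8
Delta array: [0, 0, 0, -8, -8, -8, -8]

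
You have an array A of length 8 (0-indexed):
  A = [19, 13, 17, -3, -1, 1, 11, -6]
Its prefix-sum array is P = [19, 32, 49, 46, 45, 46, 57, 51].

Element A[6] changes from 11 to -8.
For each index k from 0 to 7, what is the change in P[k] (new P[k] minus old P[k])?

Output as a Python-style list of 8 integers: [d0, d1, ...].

Answer: [0, 0, 0, 0, 0, 0, -19, -19]

Derivation:
Element change: A[6] 11 -> -8, delta = -19
For k < 6: P[k] unchanged, delta_P[k] = 0
For k >= 6: P[k] shifts by exactly -19
Delta array: [0, 0, 0, 0, 0, 0, -19, -19]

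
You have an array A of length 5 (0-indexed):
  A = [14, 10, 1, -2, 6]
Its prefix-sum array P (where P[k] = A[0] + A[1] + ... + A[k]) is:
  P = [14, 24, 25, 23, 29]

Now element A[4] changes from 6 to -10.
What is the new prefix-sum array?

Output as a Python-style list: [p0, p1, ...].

Change: A[4] 6 -> -10, delta = -16
P[k] for k < 4: unchanged (A[4] not included)
P[k] for k >= 4: shift by delta = -16
  P[0] = 14 + 0 = 14
  P[1] = 24 + 0 = 24
  P[2] = 25 + 0 = 25
  P[3] = 23 + 0 = 23
  P[4] = 29 + -16 = 13

Answer: [14, 24, 25, 23, 13]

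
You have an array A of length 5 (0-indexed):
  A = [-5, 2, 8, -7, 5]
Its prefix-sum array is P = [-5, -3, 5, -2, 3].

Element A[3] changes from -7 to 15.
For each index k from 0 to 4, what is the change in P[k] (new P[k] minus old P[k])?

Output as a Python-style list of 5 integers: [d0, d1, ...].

Element change: A[3] -7 -> 15, delta = 22
For k < 3: P[k] unchanged, delta_P[k] = 0
For k >= 3: P[k] shifts by exactly 22
Delta array: [0, 0, 0, 22, 22]

Answer: [0, 0, 0, 22, 22]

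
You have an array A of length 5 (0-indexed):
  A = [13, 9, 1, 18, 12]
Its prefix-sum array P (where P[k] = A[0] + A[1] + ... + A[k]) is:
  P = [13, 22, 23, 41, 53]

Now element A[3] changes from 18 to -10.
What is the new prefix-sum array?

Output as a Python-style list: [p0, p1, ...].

Answer: [13, 22, 23, 13, 25]

Derivation:
Change: A[3] 18 -> -10, delta = -28
P[k] for k < 3: unchanged (A[3] not included)
P[k] for k >= 3: shift by delta = -28
  P[0] = 13 + 0 = 13
  P[1] = 22 + 0 = 22
  P[2] = 23 + 0 = 23
  P[3] = 41 + -28 = 13
  P[4] = 53 + -28 = 25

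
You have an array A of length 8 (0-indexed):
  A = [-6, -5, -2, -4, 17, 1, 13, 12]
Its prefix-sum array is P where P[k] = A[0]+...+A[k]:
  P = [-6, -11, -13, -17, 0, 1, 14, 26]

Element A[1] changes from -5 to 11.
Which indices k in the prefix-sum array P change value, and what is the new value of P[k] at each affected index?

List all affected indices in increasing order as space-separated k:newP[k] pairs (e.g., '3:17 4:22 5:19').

Answer: 1:5 2:3 3:-1 4:16 5:17 6:30 7:42

Derivation:
P[k] = A[0] + ... + A[k]
P[k] includes A[1] iff k >= 1
Affected indices: 1, 2, ..., 7; delta = 16
  P[1]: -11 + 16 = 5
  P[2]: -13 + 16 = 3
  P[3]: -17 + 16 = -1
  P[4]: 0 + 16 = 16
  P[5]: 1 + 16 = 17
  P[6]: 14 + 16 = 30
  P[7]: 26 + 16 = 42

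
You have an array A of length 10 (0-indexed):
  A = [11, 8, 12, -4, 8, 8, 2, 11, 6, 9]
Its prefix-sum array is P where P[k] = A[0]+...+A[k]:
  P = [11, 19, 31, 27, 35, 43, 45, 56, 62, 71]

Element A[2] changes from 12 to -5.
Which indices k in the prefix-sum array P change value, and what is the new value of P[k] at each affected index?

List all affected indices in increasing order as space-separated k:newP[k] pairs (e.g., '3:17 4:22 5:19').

P[k] = A[0] + ... + A[k]
P[k] includes A[2] iff k >= 2
Affected indices: 2, 3, ..., 9; delta = -17
  P[2]: 31 + -17 = 14
  P[3]: 27 + -17 = 10
  P[4]: 35 + -17 = 18
  P[5]: 43 + -17 = 26
  P[6]: 45 + -17 = 28
  P[7]: 56 + -17 = 39
  P[8]: 62 + -17 = 45
  P[9]: 71 + -17 = 54

Answer: 2:14 3:10 4:18 5:26 6:28 7:39 8:45 9:54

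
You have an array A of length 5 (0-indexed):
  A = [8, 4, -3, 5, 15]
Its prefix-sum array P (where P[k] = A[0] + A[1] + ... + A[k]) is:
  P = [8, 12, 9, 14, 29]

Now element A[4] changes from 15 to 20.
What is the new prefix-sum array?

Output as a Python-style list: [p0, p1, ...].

Change: A[4] 15 -> 20, delta = 5
P[k] for k < 4: unchanged (A[4] not included)
P[k] for k >= 4: shift by delta = 5
  P[0] = 8 + 0 = 8
  P[1] = 12 + 0 = 12
  P[2] = 9 + 0 = 9
  P[3] = 14 + 0 = 14
  P[4] = 29 + 5 = 34

Answer: [8, 12, 9, 14, 34]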